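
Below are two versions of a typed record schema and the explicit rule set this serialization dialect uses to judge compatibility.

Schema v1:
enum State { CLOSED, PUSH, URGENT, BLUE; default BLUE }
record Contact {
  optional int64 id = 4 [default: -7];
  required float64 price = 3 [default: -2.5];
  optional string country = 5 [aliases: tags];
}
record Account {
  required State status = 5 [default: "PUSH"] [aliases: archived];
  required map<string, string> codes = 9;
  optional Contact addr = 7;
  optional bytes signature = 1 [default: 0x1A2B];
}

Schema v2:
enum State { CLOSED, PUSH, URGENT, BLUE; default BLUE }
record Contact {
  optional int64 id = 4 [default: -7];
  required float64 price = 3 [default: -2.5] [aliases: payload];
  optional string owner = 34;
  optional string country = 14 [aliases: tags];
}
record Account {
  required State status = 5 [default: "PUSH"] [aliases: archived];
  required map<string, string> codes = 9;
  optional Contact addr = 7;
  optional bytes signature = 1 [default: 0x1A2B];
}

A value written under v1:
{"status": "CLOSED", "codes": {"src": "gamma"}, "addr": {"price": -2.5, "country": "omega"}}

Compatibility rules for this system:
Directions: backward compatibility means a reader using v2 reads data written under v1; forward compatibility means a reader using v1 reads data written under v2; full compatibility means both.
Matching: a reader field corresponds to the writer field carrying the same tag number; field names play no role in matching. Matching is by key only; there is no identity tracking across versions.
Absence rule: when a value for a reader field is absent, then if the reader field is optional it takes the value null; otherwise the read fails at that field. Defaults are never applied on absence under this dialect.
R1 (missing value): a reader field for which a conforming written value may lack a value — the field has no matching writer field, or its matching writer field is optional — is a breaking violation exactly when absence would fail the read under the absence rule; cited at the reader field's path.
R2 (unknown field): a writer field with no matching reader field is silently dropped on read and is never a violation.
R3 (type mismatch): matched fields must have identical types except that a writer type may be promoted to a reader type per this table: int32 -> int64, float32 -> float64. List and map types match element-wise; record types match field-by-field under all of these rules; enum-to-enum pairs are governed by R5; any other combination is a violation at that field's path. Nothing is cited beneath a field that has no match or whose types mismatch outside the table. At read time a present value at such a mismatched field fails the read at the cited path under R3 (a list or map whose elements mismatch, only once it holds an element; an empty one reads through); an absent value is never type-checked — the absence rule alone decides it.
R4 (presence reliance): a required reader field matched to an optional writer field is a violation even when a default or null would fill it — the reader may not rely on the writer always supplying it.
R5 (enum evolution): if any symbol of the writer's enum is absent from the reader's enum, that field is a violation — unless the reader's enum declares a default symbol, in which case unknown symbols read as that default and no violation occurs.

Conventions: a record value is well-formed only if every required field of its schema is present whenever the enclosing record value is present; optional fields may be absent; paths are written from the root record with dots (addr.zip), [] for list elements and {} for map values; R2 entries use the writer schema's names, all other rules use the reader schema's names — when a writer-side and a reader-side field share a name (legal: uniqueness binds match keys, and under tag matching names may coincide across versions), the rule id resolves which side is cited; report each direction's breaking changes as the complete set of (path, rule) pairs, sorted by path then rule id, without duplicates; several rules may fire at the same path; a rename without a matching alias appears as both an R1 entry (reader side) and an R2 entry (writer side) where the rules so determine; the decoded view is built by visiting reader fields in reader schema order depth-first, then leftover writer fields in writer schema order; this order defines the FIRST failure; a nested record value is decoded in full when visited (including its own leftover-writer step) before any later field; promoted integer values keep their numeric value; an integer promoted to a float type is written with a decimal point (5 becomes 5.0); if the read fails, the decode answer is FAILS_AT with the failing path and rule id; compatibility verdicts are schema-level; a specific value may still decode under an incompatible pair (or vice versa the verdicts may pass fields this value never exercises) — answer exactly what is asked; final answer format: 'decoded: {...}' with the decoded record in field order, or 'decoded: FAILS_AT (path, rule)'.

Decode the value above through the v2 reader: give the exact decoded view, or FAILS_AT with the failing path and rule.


arrows below run writer -> reader for Account
migrating the Account value to v2:
  status := "CLOSED"
  codes := {"src": "gamma"}
  addr.id := null (absent, optional -> null)
  addr.price := -2.5
  addr.owner := null (absent, optional -> null)
  addr.country := null (absent, optional -> null)
  writer addr.country: unknown -> dropped
  signature := null (absent, optional -> null)
  => decoded: {"status": "CLOSED", "codes": {"src": "gamma"}, "addr": {"id": null, "price": -2.5, "owner": null, "country": null}, "signature": null}

decoded: {"status": "CLOSED", "codes": {"src": "gamma"}, "addr": {"id": null, "price": -2.5, "owner": null, "country": null}, "signature": null}


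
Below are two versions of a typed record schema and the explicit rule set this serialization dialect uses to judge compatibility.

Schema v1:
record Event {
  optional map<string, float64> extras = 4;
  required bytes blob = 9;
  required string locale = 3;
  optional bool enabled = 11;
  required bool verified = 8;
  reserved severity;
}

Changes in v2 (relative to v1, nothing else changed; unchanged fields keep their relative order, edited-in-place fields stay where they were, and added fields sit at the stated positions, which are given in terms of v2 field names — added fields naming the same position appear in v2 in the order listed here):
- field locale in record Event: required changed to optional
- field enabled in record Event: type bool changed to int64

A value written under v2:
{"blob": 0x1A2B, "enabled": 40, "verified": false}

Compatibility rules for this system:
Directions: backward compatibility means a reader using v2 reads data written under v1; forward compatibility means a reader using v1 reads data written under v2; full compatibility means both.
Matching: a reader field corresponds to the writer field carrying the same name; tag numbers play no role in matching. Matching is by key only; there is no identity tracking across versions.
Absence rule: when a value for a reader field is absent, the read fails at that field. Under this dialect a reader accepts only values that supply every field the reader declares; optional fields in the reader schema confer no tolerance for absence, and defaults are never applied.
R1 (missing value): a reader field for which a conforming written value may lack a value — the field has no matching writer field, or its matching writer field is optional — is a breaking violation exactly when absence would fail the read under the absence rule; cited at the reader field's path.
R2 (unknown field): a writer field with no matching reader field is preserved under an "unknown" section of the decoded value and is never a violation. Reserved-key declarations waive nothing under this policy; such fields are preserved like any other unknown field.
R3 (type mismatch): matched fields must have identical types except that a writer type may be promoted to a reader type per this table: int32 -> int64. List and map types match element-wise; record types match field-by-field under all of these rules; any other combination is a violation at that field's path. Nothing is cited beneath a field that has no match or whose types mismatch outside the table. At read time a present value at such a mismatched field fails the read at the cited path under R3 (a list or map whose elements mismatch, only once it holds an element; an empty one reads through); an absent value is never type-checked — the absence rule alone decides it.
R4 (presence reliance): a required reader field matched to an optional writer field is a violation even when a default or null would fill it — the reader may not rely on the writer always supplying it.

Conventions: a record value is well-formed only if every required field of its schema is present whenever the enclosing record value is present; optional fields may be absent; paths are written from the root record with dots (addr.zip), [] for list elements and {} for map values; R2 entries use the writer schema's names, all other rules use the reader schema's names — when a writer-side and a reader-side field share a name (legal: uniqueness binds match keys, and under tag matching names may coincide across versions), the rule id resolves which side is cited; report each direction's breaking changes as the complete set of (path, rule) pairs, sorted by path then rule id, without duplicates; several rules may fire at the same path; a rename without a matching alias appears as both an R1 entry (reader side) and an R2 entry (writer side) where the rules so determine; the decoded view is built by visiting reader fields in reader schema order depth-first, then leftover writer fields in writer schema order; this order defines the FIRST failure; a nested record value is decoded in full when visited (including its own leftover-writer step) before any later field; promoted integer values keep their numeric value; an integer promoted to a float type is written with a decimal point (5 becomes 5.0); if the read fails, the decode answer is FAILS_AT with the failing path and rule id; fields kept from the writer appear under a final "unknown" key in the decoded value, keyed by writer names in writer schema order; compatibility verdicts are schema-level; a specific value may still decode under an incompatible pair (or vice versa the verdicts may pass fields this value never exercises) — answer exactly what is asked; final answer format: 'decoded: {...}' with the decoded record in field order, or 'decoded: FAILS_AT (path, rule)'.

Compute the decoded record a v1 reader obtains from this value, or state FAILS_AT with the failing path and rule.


each type pair in Event: writer, then reader
decode (reader v1):
  read fails at extras under R1 (no fill)
  => FAILS_AT (extras, R1)
diffs on Event not affecting the asked answer:
  field locale in record Event: required changed to optional -> schema-level compatibility only; this Event value's decode is unchanged
  field enabled in record Event: type bool changed to int64 -> schema-level compatibility only; this Event value's decode is unchanged

decoded: FAILS_AT (extras, R1)


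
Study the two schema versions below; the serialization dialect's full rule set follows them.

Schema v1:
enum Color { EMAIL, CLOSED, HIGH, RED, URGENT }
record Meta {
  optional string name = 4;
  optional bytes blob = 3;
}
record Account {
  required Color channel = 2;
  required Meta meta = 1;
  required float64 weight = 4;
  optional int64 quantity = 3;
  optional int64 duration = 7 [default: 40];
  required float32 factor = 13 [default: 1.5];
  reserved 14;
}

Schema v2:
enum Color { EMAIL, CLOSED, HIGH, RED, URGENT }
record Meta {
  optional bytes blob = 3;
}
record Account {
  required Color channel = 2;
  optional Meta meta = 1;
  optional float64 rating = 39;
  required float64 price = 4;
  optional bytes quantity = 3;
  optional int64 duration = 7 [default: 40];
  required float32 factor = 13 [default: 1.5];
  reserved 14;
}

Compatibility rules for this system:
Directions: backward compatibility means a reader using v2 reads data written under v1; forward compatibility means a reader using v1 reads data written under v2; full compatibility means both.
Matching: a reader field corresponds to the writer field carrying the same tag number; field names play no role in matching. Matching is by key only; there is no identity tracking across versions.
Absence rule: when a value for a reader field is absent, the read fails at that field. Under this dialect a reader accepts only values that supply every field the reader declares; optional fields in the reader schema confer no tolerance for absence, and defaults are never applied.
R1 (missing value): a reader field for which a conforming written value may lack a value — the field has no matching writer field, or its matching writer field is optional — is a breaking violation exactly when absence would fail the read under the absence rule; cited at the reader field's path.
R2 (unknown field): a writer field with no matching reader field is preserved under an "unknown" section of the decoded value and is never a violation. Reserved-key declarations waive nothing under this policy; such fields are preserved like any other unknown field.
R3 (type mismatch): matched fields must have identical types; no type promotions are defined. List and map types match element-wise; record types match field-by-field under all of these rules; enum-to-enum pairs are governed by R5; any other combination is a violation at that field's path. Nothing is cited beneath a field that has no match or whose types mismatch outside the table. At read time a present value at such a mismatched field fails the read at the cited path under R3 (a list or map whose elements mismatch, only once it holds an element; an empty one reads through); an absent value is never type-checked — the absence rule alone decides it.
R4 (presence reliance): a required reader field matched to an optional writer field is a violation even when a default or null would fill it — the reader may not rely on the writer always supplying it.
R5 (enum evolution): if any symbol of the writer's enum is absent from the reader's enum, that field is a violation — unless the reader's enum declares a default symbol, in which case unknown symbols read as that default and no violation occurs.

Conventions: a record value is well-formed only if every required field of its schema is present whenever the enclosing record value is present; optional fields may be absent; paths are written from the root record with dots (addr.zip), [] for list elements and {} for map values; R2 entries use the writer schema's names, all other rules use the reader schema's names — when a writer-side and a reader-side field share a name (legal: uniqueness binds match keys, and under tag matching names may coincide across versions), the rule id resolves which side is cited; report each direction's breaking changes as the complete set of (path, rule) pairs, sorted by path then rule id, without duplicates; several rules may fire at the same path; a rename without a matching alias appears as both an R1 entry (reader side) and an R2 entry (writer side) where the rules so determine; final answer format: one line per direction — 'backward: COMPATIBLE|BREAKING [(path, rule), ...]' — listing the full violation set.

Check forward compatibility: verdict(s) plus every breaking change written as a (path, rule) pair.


in Account below, arrows point writer -> reader
checking forward for Account: reader v1 against writer v2:
  writer required, Color -> Color: reader channel maps from writer channel
  writer optional, Meta -> Meta: reader meta maps from writer meta
  writer required, float64 -> float64: reader weight maps from writer price
  writer optional, bytes -> int64: reader quantity maps from writer quantity
  writer optional, int64 -> int64: reader duration maps from writer duration
  writer required, float32 -> float32: reader factor maps from writer factor
  leftover writer field: rating
  meta.name: no writer-side match
  writer optional, bytes -> bytes: reader meta.blob maps from writer meta.blob
  breaking: (duration, R1)
  breaking: (meta, R1)
  breaking: (meta, R4)
  breaking: (meta.blob, R1)
  breaking: (meta.name, R1)
  breaking: (quantity, R1)
  breaking: (quantity, R3)
  => forward: BREAKING (7)
diffs on Account not affecting the asked answer:
  renamed field weight to price in record Account -> triggers nothing under Account's printed rules — same verdict
  removed field name from record Meta -> affects backward compatibility only, which is not asked
  added field rating to record Account: optional float64, tag 39 (in v2 it sits immediately before price) -> affects backward compatibility only, which is not asked

forward: BREAKING [(duration, R1), (meta, R1), (meta, R4), (meta.blob, R1), (meta.name, R1), (quantity, R1), (quantity, R3)]


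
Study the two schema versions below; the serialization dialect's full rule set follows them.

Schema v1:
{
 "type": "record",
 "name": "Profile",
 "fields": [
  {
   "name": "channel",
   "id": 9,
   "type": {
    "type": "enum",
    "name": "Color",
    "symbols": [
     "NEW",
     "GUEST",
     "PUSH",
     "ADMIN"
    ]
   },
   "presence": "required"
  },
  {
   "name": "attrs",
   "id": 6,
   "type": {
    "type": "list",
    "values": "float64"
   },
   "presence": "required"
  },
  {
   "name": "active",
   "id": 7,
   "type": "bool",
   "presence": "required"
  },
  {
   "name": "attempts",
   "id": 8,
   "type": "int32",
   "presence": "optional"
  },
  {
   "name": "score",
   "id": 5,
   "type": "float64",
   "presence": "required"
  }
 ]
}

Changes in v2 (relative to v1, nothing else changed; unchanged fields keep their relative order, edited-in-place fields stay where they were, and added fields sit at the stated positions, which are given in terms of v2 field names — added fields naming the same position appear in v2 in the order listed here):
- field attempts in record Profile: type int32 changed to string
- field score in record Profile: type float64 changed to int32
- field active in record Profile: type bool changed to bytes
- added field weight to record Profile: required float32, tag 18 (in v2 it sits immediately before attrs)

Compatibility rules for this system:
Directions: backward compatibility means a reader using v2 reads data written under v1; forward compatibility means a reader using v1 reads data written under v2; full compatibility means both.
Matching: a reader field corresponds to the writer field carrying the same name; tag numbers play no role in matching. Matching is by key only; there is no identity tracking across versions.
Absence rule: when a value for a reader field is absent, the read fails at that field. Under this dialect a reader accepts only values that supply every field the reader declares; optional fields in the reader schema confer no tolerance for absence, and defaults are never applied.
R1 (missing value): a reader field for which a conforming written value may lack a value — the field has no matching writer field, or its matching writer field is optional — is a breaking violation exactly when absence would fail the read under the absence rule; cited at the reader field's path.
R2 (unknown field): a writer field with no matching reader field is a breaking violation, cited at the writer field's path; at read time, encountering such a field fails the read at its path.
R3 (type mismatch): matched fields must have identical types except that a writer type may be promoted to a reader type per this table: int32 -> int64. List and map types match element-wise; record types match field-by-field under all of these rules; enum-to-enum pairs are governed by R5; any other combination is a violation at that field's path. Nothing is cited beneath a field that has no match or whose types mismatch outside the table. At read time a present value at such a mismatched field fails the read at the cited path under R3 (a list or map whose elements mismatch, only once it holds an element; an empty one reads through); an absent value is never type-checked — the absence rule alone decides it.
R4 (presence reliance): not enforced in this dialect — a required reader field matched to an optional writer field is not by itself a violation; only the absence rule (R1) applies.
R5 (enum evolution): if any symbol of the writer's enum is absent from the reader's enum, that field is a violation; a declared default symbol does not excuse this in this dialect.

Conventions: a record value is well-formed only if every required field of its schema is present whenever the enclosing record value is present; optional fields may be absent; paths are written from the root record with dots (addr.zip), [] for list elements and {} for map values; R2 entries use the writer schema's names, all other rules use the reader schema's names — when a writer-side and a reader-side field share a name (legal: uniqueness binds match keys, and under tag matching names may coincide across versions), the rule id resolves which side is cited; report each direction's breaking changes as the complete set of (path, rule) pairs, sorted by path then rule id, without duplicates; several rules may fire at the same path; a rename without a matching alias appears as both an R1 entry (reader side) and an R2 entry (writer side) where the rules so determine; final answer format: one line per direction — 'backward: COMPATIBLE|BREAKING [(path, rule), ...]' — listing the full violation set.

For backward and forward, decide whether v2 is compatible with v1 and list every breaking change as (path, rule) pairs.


backward: BREAKING [(active, R3), (attempts, R1), (attempts, R3), (score, R3), (weight, R1)]; forward: BREAKING [(active, R3), (attempts, R1), (attempts, R3), (score, R3), (weight, R2)]

in Profile below, arrows point writer -> reader
backward pass over Profile, reader schema v2, writer schema v1:
  writer required, Color -> Color: reader channel maps from writer channel
  no writer field matches reader weight
  writer required, list<float64> -> list<float64>: reader attrs maps from writer attrs
  writer required, bool -> bytes: reader active maps from writer active
  writer optional, int32 -> string: reader attempts maps from writer attempts
  writer required, float64 -> int32: reader score maps from writer score
  violation R3 at active
  violation R1 at attempts
  violation R3 at attempts
  violation R3 at score
  violation R1 at weight
  => backward: BREAKING (5)
forward pass over Profile, reader schema v1, writer schema v2:
  writer required, Color -> Color: reader channel maps from writer channel
  writer required, list<float64> -> list<float64>: reader attrs maps from writer attrs
  writer required, bytes -> bool: reader active maps from writer active
  writer optional, string -> int32: reader attempts maps from writer attempts
  writer required, int32 -> float64: reader score maps from writer score
  weight (writer side), unknown to reader
  violation R3 at active
  violation R1 at attempts
  violation R3 at attempts
  violation R3 at score
  violation R2 at weight
  => forward: BREAKING (5)


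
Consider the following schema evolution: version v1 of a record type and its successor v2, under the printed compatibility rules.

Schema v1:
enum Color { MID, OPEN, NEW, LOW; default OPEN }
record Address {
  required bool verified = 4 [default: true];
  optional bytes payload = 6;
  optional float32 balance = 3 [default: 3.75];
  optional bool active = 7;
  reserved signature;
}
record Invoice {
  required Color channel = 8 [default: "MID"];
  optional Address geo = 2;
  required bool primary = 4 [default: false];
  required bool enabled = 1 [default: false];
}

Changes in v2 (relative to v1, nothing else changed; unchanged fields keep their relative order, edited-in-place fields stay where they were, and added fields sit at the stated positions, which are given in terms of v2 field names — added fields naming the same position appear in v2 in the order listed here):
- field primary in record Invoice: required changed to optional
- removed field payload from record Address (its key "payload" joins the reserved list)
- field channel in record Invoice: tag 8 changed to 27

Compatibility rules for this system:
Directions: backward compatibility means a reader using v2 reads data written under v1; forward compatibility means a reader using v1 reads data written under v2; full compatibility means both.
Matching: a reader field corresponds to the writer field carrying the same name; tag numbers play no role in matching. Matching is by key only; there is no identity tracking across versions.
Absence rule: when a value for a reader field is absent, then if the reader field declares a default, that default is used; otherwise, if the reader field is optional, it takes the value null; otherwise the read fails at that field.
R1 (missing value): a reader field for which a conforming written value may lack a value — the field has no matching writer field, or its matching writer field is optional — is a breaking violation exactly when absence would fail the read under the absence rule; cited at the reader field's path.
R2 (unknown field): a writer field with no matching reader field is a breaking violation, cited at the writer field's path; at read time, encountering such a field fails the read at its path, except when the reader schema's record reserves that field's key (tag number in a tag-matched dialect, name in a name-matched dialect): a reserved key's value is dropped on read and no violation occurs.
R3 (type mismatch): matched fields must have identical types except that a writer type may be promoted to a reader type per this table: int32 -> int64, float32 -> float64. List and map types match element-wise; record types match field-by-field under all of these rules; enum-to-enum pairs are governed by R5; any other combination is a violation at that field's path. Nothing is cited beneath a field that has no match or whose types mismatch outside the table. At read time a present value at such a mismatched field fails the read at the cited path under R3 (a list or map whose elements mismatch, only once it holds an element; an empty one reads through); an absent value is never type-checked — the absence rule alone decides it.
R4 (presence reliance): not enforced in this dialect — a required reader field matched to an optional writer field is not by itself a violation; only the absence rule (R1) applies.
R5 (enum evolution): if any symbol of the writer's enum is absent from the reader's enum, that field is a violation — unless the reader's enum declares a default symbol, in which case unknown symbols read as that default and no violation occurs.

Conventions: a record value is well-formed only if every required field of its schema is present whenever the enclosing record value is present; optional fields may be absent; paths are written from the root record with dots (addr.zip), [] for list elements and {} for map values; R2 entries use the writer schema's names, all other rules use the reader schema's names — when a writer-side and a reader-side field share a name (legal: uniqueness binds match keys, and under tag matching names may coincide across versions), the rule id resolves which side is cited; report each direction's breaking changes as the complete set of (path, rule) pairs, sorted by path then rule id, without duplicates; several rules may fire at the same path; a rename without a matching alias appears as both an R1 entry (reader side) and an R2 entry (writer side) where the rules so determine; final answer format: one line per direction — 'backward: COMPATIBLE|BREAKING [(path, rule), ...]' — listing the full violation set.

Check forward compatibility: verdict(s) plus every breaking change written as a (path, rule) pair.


forward: COMPATIBLE []

arrows below run writer -> reader for Invoice
forward analysis of Invoice with v1 as reader and v2 as writer:
  channel <- channel (Color -> Color, writer required)
  geo <- geo (Address -> Address, writer optional)
  primary <- primary (bool -> bool, writer optional)
  enabled <- enabled (bool -> bool, writer required)
  geo.verified <- geo.verified (bool -> bool, writer required)
  geo.payload has no writer counterpart
  geo.balance <- geo.balance (float32 -> float32, writer optional)
  geo.active <- geo.active (bool -> bool, writer optional)
  => forward verdict for Invoice: COMPATIBLE, no violations
the rest of the Invoice diff is inert for this question:
  field primary in record Invoice: required changed to optional -> inert for the asked Invoice verdict: nothing fires
  removed field payload from record Address (its key "payload" joins the reserved list) -> inert for the asked Invoice verdict: nothing fires
  field channel in record Invoice: tag 8 changed to 27 -> inert for the asked Invoice verdict: nothing fires


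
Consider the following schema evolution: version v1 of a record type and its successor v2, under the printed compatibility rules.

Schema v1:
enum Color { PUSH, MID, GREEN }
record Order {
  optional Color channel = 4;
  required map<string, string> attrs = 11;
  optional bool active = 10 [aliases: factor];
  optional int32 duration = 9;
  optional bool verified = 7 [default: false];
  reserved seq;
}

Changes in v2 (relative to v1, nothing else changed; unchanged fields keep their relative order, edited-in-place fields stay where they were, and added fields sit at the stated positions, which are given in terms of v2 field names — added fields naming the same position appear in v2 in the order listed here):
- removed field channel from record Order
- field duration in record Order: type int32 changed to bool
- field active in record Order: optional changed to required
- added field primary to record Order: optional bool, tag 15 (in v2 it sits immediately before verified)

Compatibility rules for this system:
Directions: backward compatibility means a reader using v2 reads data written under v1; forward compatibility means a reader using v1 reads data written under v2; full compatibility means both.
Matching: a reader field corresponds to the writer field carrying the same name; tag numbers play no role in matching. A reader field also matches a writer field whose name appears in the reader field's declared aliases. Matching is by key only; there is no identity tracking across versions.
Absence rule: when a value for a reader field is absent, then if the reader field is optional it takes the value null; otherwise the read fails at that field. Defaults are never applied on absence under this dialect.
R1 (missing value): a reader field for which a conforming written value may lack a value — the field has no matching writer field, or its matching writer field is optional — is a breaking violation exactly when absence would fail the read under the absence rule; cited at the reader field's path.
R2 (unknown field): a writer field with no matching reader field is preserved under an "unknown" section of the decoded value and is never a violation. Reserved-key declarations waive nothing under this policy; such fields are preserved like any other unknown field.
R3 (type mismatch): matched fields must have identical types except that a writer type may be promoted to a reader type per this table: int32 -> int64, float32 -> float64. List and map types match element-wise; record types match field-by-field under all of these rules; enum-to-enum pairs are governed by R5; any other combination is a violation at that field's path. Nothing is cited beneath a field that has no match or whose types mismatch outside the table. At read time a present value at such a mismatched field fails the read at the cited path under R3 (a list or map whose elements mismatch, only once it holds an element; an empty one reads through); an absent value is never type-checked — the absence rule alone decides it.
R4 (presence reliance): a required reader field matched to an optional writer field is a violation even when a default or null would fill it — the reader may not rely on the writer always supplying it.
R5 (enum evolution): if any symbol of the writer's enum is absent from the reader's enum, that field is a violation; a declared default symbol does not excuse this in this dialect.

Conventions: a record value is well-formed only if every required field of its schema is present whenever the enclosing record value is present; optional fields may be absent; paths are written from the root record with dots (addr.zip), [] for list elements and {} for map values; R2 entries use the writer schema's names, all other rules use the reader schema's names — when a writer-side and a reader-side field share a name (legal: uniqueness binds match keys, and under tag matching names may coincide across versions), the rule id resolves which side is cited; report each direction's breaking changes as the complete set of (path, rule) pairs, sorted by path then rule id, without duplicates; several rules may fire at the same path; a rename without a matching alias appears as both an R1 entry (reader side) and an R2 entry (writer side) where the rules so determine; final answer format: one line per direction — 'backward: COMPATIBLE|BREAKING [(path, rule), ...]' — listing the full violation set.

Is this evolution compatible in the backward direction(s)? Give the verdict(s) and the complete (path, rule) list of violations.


arrows below run writer -> reader for Order
backward for Order (reader v2, writer v1):
  attrs: map<string, string> -> map<string, string>, writer required; from attrs
  active: bool -> bool, writer optional; from active
  duration: int32 -> bool, writer optional; from duration
  primary: no writer match
  verified: bool -> bool, writer optional; from verified
  channel (writer side), unknown to reader
  R1 fires at active
  R4 fires at active
  R3 fires at duration
  backward on Order therefore BREAKING (3)
ruling out the remaining Order differences:
  removed field channel from record Order -> triggers nothing under Order's printed rules — same verdict
  added field primary to record Order: optional bool, tag 15 (in v2 it sits immediately before verified) -> triggers nothing under Order's printed rules — same verdict

backward: BREAKING [(active, R1), (active, R4), (duration, R3)]


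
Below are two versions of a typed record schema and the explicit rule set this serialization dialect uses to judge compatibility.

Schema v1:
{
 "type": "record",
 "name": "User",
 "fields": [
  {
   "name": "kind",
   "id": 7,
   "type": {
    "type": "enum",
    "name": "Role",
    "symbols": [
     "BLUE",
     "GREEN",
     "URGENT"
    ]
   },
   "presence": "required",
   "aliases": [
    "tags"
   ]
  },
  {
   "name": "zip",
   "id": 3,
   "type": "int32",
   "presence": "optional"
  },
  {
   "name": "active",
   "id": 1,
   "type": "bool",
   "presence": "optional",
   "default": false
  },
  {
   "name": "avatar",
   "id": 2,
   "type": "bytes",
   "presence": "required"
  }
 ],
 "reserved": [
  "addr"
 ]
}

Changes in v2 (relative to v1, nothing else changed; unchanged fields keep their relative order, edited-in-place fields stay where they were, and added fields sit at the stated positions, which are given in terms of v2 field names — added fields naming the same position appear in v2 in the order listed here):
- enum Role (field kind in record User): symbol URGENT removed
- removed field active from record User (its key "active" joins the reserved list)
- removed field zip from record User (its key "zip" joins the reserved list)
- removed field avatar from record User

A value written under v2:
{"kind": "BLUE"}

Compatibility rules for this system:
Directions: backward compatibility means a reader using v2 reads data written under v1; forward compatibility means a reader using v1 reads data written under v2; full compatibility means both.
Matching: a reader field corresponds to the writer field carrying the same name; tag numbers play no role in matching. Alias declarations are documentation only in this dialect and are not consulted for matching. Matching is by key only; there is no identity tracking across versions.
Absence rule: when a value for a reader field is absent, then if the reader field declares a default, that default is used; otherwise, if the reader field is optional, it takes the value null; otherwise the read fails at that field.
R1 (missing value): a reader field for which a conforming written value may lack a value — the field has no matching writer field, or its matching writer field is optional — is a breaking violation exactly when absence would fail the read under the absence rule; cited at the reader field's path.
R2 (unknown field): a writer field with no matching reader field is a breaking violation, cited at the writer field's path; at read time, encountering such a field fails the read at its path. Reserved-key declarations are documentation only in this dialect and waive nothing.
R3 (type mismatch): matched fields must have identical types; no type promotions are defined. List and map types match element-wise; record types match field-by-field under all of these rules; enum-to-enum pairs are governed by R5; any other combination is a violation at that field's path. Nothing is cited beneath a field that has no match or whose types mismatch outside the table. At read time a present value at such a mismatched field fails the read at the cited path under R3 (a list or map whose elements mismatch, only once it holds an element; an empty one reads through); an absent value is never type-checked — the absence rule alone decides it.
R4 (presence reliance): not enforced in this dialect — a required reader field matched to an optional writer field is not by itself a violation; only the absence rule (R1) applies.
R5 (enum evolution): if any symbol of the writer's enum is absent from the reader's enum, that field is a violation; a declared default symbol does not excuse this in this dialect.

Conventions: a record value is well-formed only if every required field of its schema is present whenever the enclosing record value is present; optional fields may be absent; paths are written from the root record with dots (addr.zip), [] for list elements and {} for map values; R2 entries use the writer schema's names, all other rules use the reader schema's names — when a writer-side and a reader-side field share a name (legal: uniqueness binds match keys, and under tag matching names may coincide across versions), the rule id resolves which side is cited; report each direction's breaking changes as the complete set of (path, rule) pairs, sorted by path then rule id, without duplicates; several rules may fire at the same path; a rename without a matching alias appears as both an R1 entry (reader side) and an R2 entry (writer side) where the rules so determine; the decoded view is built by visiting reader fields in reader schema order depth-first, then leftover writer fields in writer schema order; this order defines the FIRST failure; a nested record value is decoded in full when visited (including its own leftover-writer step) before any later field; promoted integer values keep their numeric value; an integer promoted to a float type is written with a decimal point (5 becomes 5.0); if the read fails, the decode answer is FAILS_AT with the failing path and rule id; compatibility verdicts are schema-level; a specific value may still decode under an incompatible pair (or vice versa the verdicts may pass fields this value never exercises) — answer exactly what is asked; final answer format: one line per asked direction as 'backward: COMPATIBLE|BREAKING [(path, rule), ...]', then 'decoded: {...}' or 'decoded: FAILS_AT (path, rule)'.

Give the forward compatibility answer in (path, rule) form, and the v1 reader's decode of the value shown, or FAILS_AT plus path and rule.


in User below, arrows point writer -> reader
forward pass over User, reader schema v1, writer schema v2:
  kind: paired with writer kind (Role -> Role; writer required)
  zip has no writer counterpart
  active has no writer counterpart
  avatar has no writer counterpart
  breaking: (avatar, R1)
  => forward: BREAKING (1)
decode (reader v1):
  kind := "BLUE"
  zip := null (absent, optional -> null)
  active := false (absent -> default)
  read fails at avatar under R1 (no fill)
  => FAILS_AT (avatar, R1)
the other User changes do not affect what is asked:
  enum Role (field kind in record User): symbol URGENT removed -> matters only for User's backward compatibility — outside the asked direction
  removed field active from record User (its key "active" joins the reserved list) -> matters only for User's backward compatibility — outside the asked direction
  removed field zip from record User (its key "zip" joins the reserved list) -> matters only for User's backward compatibility — outside the asked direction

forward: BREAKING [(avatar, R1)]; decoded: FAILS_AT (avatar, R1)
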